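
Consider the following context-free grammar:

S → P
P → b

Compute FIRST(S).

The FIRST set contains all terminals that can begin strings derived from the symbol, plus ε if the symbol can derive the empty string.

We compute FIRST(S) using the standard algorithm.
FIRST(P) = {b}
FIRST(S) = {b}
Therefore, FIRST(S) = {b}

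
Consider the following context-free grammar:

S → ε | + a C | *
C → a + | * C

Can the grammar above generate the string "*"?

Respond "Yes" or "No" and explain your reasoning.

Yes - a valid derivation exists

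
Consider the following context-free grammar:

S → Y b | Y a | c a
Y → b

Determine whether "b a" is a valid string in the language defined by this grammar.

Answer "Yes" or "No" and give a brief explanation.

Yes - a valid derivation exists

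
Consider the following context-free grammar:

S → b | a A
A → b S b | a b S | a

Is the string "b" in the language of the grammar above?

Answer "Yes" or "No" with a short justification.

Yes - a valid derivation exists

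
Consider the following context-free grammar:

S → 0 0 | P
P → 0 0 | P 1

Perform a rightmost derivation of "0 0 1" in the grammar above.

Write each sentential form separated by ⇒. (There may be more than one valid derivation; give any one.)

S ⇒ P ⇒ P 1 ⇒ 0 0 1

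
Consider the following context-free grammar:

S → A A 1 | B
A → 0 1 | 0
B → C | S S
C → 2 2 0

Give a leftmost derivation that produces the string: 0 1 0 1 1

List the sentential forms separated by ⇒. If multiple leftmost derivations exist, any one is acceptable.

S ⇒ A A 1 ⇒ 0 1 A 1 ⇒ 0 1 0 1 1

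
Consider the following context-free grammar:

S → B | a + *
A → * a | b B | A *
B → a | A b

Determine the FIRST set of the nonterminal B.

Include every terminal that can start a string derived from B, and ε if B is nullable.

We compute FIRST(B) using the standard algorithm.
FIRST(A) = {*, b}
FIRST(B) = {*, a, b}
FIRST(S) = {*, a, b}
Therefore, FIRST(B) = {*, a, b}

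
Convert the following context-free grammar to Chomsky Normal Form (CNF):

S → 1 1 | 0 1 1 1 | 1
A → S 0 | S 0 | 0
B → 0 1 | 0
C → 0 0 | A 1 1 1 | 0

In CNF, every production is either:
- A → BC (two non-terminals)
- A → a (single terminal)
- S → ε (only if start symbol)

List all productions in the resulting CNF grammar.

T1 → 1; T0 → 0; S → 1; A → 0; B → 0; C → 0; S → T1 T1; S → T0 X0; X0 → T1 X1; X1 → T1 T1; A → S T0; A → S T0; B → T0 T1; C → T0 T0; C → A X2; X2 → T1 X3; X3 → T1 T1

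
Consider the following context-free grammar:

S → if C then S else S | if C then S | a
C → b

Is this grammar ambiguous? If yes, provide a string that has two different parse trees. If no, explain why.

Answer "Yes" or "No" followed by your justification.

Yes - the string 'if b then if b then if b then a else a' has two distinct leftmost derivations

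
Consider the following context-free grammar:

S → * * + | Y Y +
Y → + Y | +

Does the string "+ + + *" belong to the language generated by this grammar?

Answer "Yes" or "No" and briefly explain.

No - no valid derivation exists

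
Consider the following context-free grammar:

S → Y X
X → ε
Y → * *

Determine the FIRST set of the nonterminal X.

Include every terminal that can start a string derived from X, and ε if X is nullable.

We compute FIRST(X) using the standard algorithm.
FIRST(S) = {*}
FIRST(X) = {ε}
FIRST(Y) = {*}
Therefore, FIRST(X) = {ε}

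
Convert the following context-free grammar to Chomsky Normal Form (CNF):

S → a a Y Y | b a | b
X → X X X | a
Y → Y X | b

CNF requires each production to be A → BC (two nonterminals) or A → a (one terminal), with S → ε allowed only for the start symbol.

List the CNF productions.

TA → a; TB → b; S → b; X → a; Y → b; S → TA X0; X0 → TA X1; X1 → Y Y; S → TB TA; X → X X2; X2 → X X; Y → Y X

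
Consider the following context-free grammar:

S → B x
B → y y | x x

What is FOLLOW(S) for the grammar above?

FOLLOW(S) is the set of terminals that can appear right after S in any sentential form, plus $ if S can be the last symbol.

We compute FOLLOW(S) using the standard algorithm.
FOLLOW(S) starts with {$}.
FIRST(B) = {x, y}
FIRST(S) = {x, y}
FOLLOW(B) = {x}
FOLLOW(S) = {$}
Therefore, FOLLOW(S) = {$}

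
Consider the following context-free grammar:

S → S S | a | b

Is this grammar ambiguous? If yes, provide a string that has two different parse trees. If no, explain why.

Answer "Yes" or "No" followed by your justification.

Yes - the string 'a a a b b' has two distinct leftmost derivations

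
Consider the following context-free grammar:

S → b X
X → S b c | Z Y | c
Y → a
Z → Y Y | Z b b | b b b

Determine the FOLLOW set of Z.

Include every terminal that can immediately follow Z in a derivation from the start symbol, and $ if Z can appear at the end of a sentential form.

We compute FOLLOW(Z) using the standard algorithm.
FOLLOW(S) starts with {$}.
FIRST(S) = {b}
FIRST(X) = {a, b, c}
FIRST(Y) = {a}
FIRST(Z) = {a, b}
FOLLOW(S) = {$, b}
FOLLOW(X) = {$, b}
FOLLOW(Y) = {$, a, b}
FOLLOW(Z) = {a, b}
Therefore, FOLLOW(Z) = {a, b}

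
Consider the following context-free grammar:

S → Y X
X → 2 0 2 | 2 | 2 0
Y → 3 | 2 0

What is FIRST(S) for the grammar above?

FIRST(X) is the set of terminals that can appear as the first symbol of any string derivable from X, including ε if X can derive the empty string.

We compute FIRST(S) using the standard algorithm.
FIRST(S) = {2, 3}
FIRST(X) = {2}
FIRST(Y) = {2, 3}
Therefore, FIRST(S) = {2, 3}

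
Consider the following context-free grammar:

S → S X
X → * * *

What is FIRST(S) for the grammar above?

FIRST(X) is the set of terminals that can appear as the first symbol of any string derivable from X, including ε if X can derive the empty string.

We compute FIRST(S) using the standard algorithm.
FIRST(S) = {}
FIRST(X) = {*}
Therefore, FIRST(S) = {}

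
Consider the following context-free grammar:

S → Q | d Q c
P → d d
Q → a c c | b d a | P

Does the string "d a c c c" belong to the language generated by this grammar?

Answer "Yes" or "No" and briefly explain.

Yes - a valid derivation exists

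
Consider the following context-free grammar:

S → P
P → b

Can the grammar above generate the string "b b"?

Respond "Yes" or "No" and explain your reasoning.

No - no valid derivation exists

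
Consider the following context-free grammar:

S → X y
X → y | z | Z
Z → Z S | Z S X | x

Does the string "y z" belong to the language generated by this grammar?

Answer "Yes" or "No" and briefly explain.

No - no valid derivation exists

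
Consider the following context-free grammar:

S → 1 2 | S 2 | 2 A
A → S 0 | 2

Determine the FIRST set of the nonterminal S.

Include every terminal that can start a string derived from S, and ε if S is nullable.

We compute FIRST(S) using the standard algorithm.
FIRST(A) = {1, 2}
FIRST(S) = {1, 2}
Therefore, FIRST(S) = {1, 2}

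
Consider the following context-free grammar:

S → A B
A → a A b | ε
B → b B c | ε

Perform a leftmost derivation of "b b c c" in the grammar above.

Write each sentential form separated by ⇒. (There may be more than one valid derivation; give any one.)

S ⇒ A B ⇒ B ⇒ b B c ⇒ b b B c c ⇒ b b c c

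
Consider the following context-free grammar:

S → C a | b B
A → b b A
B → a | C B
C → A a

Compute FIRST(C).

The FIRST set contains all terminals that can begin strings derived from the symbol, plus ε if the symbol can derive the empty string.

We compute FIRST(C) using the standard algorithm.
FIRST(A) = {b}
FIRST(B) = {a, b}
FIRST(C) = {b}
FIRST(S) = {b}
Therefore, FIRST(C) = {b}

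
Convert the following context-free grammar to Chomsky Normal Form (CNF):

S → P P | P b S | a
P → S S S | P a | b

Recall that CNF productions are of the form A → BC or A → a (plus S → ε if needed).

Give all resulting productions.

TB → b; S → a; TA → a; P → b; S → P P; S → P X0; X0 → TB S; P → S X1; X1 → S S; P → P TA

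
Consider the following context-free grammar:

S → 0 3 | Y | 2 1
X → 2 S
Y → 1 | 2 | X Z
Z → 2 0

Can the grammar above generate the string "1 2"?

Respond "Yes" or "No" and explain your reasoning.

No - no valid derivation exists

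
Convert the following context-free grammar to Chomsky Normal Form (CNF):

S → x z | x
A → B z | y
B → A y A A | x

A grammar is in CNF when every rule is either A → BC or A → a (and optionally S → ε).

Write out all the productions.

TX → x; TZ → z; S → x; A → y; TY → y; B → x; S → TX TZ; A → B TZ; B → A X0; X0 → TY X1; X1 → A A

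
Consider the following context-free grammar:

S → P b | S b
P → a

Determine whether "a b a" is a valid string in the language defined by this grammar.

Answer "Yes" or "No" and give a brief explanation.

No - no valid derivation exists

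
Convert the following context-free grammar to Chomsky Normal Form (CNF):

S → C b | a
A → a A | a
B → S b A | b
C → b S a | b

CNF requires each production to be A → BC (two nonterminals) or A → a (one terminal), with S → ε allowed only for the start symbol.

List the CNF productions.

TB → b; S → a; TA → a; A → a; B → b; C → b; S → C TB; A → TA A; B → S X0; X0 → TB A; C → TB X1; X1 → S TA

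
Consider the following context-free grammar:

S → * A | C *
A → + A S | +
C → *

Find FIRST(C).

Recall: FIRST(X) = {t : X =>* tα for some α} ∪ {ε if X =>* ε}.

We compute FIRST(C) using the standard algorithm.
FIRST(A) = {+}
FIRST(C) = {*}
FIRST(S) = {*}
Therefore, FIRST(C) = {*}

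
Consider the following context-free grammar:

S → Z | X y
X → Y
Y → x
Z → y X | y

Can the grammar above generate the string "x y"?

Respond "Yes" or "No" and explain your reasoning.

Yes - a valid derivation exists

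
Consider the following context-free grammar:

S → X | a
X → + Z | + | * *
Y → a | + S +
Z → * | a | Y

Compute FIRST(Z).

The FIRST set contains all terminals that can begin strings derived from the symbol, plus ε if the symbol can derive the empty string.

We compute FIRST(Z) using the standard algorithm.
FIRST(S) = {*, +, a}
FIRST(X) = {*, +}
FIRST(Y) = {+, a}
FIRST(Z) = {*, +, a}
Therefore, FIRST(Z) = {*, +, a}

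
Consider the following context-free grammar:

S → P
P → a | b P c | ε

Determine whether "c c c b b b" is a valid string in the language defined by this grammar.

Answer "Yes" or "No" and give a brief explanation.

No - no valid derivation exists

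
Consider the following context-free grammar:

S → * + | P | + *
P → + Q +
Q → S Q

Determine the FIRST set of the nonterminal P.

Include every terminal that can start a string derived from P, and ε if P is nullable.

We compute FIRST(P) using the standard algorithm.
FIRST(P) = {+}
FIRST(Q) = {*, +}
FIRST(S) = {*, +}
Therefore, FIRST(P) = {+}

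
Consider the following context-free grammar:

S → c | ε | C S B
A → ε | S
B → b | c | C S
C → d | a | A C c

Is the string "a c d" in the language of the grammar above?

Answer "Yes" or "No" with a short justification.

Yes - a valid derivation exists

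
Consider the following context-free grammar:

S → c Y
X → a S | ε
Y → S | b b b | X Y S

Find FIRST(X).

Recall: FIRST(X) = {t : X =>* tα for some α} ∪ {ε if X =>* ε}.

We compute FIRST(X) using the standard algorithm.
FIRST(S) = {c}
FIRST(X) = {a, ε}
FIRST(Y) = {a, b, c}
Therefore, FIRST(X) = {a, ε}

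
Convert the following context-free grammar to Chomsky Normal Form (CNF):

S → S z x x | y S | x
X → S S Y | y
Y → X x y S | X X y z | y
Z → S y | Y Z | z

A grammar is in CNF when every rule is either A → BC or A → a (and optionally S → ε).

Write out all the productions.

TZ → z; TX → x; TY → y; S → x; X → y; Y → y; Z → z; S → S X0; X0 → TZ X1; X1 → TX TX; S → TY S; X → S X2; X2 → S Y; Y → X X3; X3 → TX X4; X4 → TY S; Y → X X5; X5 → X X6; X6 → TY TZ; Z → S TY; Z → Y Z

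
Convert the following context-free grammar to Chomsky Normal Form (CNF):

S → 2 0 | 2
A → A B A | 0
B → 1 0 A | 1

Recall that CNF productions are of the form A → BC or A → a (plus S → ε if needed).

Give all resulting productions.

T2 → 2; T0 → 0; S → 2; A → 0; T1 → 1; B → 1; S → T2 T0; A → A X0; X0 → B A; B → T1 X1; X1 → T0 A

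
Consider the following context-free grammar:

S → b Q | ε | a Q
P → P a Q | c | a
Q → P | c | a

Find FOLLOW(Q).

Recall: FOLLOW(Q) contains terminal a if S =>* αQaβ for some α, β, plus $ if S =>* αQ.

We compute FOLLOW(Q) using the standard algorithm.
FOLLOW(S) starts with {$}.
FIRST(P) = {a, c}
FIRST(Q) = {a, c}
FIRST(S) = {a, b, ε}
FOLLOW(P) = {$, a}
FOLLOW(Q) = {$, a}
FOLLOW(S) = {$}
Therefore, FOLLOW(Q) = {$, a}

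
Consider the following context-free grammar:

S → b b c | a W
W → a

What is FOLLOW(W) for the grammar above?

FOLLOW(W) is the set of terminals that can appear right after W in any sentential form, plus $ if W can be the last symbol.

We compute FOLLOW(W) using the standard algorithm.
FOLLOW(S) starts with {$}.
FIRST(S) = {a, b}
FIRST(W) = {a}
FOLLOW(S) = {$}
FOLLOW(W) = {$}
Therefore, FOLLOW(W) = {$}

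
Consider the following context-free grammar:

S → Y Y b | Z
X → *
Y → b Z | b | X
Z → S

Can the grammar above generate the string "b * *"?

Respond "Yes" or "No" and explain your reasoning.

No - no valid derivation exists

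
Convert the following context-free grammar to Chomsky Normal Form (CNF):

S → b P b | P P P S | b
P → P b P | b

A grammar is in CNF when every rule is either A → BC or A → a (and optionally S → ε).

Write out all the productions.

TB → b; S → b; P → b; S → TB X0; X0 → P TB; S → P X1; X1 → P X2; X2 → P S; P → P X3; X3 → TB P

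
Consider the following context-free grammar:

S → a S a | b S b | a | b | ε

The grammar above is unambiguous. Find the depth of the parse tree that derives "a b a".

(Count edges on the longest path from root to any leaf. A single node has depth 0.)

2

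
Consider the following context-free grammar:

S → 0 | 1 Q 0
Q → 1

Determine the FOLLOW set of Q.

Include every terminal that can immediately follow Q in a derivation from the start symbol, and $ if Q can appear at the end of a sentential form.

We compute FOLLOW(Q) using the standard algorithm.
FOLLOW(S) starts with {$}.
FIRST(Q) = {1}
FIRST(S) = {0, 1}
FOLLOW(Q) = {0}
FOLLOW(S) = {$}
Therefore, FOLLOW(Q) = {0}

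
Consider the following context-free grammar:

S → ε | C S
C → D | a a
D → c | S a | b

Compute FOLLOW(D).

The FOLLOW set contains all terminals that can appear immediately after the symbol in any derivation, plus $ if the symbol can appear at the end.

We compute FOLLOW(D) using the standard algorithm.
FOLLOW(S) starts with {$}.
FIRST(C) = {a, b, c}
FIRST(D) = {a, b, c}
FIRST(S) = {a, b, c, ε}
FOLLOW(C) = {$, a, b, c}
FOLLOW(D) = {$, a, b, c}
FOLLOW(S) = {$, a}
Therefore, FOLLOW(D) = {$, a, b, c}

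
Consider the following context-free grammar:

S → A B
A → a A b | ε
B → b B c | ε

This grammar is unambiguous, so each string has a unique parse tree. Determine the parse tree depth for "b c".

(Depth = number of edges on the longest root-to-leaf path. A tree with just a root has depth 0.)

3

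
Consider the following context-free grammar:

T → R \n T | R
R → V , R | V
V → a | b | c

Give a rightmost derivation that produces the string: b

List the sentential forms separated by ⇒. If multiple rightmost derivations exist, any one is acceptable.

T ⇒ R ⇒ V ⇒ b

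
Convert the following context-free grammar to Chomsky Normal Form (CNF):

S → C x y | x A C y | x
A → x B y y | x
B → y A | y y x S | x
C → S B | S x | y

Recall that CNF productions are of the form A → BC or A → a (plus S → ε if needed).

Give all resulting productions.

TX → x; TY → y; S → x; A → x; B → x; C → y; S → C X0; X0 → TX TY; S → TX X1; X1 → A X2; X2 → C TY; A → TX X3; X3 → B X4; X4 → TY TY; B → TY A; B → TY X5; X5 → TY X6; X6 → TX S; C → S B; C → S TX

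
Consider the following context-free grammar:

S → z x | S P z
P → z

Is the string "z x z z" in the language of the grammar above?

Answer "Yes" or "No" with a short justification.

Yes - a valid derivation exists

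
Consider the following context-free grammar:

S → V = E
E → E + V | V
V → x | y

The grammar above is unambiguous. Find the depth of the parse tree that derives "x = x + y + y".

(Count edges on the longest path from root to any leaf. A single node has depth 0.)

5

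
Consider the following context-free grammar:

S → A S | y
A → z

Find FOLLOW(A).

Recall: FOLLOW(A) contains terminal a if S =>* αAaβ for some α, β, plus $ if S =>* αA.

We compute FOLLOW(A) using the standard algorithm.
FOLLOW(S) starts with {$}.
FIRST(A) = {z}
FIRST(S) = {y, z}
FOLLOW(A) = {y, z}
FOLLOW(S) = {$}
Therefore, FOLLOW(A) = {y, z}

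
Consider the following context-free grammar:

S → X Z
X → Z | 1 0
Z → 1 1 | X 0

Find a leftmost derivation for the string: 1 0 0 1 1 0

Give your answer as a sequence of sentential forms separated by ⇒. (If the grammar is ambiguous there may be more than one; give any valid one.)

S ⇒ X Z ⇒ Z Z ⇒ X 0 Z ⇒ 1 0 0 Z ⇒ 1 0 0 X 0 ⇒ 1 0 0 Z 0 ⇒ 1 0 0 1 1 0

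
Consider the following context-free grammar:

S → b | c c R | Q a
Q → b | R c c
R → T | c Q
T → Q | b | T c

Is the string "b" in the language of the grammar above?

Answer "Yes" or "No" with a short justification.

Yes - a valid derivation exists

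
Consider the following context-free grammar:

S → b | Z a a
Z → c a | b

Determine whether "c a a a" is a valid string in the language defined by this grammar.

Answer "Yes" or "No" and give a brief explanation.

Yes - a valid derivation exists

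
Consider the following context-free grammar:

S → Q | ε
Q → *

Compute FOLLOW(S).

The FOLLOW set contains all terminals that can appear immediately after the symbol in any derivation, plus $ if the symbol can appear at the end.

We compute FOLLOW(S) using the standard algorithm.
FOLLOW(S) starts with {$}.
FIRST(Q) = {*}
FIRST(S) = {*, ε}
FOLLOW(Q) = {$}
FOLLOW(S) = {$}
Therefore, FOLLOW(S) = {$}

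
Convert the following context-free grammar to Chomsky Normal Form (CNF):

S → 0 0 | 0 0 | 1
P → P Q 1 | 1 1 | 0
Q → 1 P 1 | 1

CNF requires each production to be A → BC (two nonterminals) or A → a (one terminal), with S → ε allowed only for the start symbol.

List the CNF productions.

T0 → 0; S → 1; T1 → 1; P → 0; Q → 1; S → T0 T0; S → T0 T0; P → P X0; X0 → Q T1; P → T1 T1; Q → T1 X1; X1 → P T1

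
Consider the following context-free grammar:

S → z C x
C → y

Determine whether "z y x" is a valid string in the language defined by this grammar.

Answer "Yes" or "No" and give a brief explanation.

Yes - a valid derivation exists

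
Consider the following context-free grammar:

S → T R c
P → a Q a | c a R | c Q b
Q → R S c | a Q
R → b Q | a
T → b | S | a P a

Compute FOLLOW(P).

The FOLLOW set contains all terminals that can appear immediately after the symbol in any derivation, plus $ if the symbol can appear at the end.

We compute FOLLOW(P) using the standard algorithm.
FOLLOW(S) starts with {$}.
FIRST(P) = {a, c}
FIRST(Q) = {a, b}
FIRST(R) = {a, b}
FIRST(S) = {a, b}
FIRST(T) = {a, b}
FOLLOW(P) = {a}
FOLLOW(Q) = {a, b, c}
FOLLOW(R) = {a, b, c}
FOLLOW(S) = {$, a, b, c}
FOLLOW(T) = {a, b}
Therefore, FOLLOW(P) = {a}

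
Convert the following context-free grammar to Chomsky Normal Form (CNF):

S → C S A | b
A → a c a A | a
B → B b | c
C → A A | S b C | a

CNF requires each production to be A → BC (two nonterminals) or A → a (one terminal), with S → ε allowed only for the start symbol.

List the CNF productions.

S → b; TA → a; TC → c; A → a; TB → b; B → c; C → a; S → C X0; X0 → S A; A → TA X1; X1 → TC X2; X2 → TA A; B → B TB; C → A A; C → S X3; X3 → TB C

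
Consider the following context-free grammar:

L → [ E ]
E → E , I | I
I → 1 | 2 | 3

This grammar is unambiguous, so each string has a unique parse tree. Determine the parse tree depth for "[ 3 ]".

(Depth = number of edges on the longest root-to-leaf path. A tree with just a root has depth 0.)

3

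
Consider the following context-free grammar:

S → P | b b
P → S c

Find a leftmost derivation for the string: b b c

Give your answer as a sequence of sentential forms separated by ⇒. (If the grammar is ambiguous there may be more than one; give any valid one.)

S ⇒ P ⇒ S c ⇒ b b c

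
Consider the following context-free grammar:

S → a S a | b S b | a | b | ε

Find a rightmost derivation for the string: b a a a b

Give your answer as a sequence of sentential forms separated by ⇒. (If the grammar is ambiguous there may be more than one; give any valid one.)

S ⇒ b S b ⇒ b a S a b ⇒ b a a a b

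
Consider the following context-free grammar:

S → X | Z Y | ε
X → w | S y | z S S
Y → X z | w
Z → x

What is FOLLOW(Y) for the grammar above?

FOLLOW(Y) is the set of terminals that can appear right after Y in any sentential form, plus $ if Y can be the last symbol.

We compute FOLLOW(Y) using the standard algorithm.
FOLLOW(S) starts with {$}.
FIRST(S) = {w, x, y, z, ε}
FIRST(X) = {w, x, y, z}
FIRST(Y) = {w, x, y, z}
FIRST(Z) = {x}
FOLLOW(S) = {$, w, x, y, z}
FOLLOW(X) = {$, w, x, y, z}
FOLLOW(Y) = {$, w, x, y, z}
FOLLOW(Z) = {w, x, y, z}
Therefore, FOLLOW(Y) = {$, w, x, y, z}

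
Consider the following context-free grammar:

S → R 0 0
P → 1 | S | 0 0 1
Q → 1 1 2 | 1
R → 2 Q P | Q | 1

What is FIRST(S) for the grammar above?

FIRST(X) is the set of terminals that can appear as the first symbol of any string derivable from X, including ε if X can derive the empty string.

We compute FIRST(S) using the standard algorithm.
FIRST(P) = {0, 1, 2}
FIRST(Q) = {1}
FIRST(R) = {1, 2}
FIRST(S) = {1, 2}
Therefore, FIRST(S) = {1, 2}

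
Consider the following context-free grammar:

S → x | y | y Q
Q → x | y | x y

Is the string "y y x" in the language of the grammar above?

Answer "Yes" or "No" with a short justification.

No - no valid derivation exists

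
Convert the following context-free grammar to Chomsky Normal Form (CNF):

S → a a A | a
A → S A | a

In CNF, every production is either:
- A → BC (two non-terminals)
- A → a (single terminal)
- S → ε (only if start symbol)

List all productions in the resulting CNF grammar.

TA → a; S → a; A → a; S → TA X0; X0 → TA A; A → S A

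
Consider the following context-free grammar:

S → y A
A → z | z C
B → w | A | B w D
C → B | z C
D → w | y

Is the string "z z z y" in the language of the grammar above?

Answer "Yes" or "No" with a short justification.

No - no valid derivation exists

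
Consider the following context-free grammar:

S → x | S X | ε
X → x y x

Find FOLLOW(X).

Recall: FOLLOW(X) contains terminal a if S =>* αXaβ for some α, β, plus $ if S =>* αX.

We compute FOLLOW(X) using the standard algorithm.
FOLLOW(S) starts with {$}.
FIRST(S) = {x, ε}
FIRST(X) = {x}
FOLLOW(S) = {$, x}
FOLLOW(X) = {$, x}
Therefore, FOLLOW(X) = {$, x}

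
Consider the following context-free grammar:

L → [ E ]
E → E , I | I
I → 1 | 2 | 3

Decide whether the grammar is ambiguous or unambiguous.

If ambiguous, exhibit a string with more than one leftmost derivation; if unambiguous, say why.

Unambiguous - every string in the language has a unique leftmost derivation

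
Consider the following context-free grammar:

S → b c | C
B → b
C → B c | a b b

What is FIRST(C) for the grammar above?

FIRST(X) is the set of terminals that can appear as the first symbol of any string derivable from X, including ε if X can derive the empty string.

We compute FIRST(C) using the standard algorithm.
FIRST(B) = {b}
FIRST(C) = {a, b}
FIRST(S) = {a, b}
Therefore, FIRST(C) = {a, b}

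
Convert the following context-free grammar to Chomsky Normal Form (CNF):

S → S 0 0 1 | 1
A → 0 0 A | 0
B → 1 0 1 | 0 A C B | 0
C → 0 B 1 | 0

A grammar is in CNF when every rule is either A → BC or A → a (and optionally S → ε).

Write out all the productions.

T0 → 0; T1 → 1; S → 1; A → 0; B → 0; C → 0; S → S X0; X0 → T0 X1; X1 → T0 T1; A → T0 X2; X2 → T0 A; B → T1 X3; X3 → T0 T1; B → T0 X4; X4 → A X5; X5 → C B; C → T0 X6; X6 → B T1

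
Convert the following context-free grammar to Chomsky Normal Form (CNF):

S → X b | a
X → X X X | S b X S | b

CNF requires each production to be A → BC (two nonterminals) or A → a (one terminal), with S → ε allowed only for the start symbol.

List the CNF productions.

TB → b; S → a; X → b; S → X TB; X → X X0; X0 → X X; X → S X1; X1 → TB X2; X2 → X S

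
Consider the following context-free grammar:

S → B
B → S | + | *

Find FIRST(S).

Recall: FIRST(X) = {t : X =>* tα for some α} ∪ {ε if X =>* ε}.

We compute FIRST(S) using the standard algorithm.
FIRST(B) = {*, +}
FIRST(S) = {*, +}
Therefore, FIRST(S) = {*, +}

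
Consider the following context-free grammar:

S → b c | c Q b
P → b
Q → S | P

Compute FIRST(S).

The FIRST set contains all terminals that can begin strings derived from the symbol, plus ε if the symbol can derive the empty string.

We compute FIRST(S) using the standard algorithm.
FIRST(P) = {b}
FIRST(Q) = {b, c}
FIRST(S) = {b, c}
Therefore, FIRST(S) = {b, c}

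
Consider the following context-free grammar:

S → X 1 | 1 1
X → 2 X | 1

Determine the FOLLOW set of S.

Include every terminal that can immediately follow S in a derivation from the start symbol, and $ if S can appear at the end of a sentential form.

We compute FOLLOW(S) using the standard algorithm.
FOLLOW(S) starts with {$}.
FIRST(S) = {1, 2}
FIRST(X) = {1, 2}
FOLLOW(S) = {$}
FOLLOW(X) = {1}
Therefore, FOLLOW(S) = {$}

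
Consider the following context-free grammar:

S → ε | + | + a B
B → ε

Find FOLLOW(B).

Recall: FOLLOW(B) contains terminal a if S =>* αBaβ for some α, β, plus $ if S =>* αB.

We compute FOLLOW(B) using the standard algorithm.
FOLLOW(S) starts with {$}.
FIRST(B) = {ε}
FIRST(S) = {+, ε}
FOLLOW(B) = {$}
FOLLOW(S) = {$}
Therefore, FOLLOW(B) = {$}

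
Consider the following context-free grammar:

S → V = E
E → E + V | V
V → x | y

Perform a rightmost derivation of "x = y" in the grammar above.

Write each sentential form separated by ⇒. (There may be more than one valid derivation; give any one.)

S ⇒ V = E ⇒ V = V ⇒ V = y ⇒ x = y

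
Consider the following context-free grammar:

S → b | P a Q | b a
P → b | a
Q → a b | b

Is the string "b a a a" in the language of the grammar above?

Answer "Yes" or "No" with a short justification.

No - no valid derivation exists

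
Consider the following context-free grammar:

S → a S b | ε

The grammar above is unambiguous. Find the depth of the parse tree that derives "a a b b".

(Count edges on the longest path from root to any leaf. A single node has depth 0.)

3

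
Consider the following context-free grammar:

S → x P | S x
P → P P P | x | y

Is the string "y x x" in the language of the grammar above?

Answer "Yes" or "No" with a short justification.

No - no valid derivation exists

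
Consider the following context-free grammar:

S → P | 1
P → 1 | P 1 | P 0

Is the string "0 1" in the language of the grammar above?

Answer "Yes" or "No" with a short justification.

No - no valid derivation exists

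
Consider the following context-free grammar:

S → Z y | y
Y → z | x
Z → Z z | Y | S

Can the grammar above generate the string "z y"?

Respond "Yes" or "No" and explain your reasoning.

Yes - a valid derivation exists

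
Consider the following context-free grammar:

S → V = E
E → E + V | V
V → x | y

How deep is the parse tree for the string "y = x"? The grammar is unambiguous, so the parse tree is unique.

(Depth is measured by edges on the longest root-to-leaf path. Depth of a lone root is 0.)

3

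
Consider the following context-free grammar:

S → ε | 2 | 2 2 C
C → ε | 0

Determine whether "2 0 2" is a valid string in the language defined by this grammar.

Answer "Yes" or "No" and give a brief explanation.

No - no valid derivation exists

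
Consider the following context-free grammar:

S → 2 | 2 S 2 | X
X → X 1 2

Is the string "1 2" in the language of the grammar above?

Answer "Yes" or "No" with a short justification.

No - no valid derivation exists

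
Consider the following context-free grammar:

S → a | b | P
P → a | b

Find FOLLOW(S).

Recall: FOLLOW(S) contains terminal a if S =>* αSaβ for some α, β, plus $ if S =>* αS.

We compute FOLLOW(S) using the standard algorithm.
FOLLOW(S) starts with {$}.
FIRST(P) = {a, b}
FIRST(S) = {a, b}
FOLLOW(P) = {$}
FOLLOW(S) = {$}
Therefore, FOLLOW(S) = {$}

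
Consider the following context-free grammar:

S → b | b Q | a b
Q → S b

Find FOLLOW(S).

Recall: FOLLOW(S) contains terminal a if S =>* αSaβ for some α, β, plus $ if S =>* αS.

We compute FOLLOW(S) using the standard algorithm.
FOLLOW(S) starts with {$}.
FIRST(Q) = {a, b}
FIRST(S) = {a, b}
FOLLOW(Q) = {$, b}
FOLLOW(S) = {$, b}
Therefore, FOLLOW(S) = {$, b}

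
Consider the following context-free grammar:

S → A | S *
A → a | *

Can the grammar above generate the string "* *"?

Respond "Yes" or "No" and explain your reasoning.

Yes - a valid derivation exists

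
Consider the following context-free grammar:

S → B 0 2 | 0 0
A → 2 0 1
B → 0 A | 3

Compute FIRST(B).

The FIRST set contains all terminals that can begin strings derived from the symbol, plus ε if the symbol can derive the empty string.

We compute FIRST(B) using the standard algorithm.
FIRST(A) = {2}
FIRST(B) = {0, 3}
FIRST(S) = {0, 3}
Therefore, FIRST(B) = {0, 3}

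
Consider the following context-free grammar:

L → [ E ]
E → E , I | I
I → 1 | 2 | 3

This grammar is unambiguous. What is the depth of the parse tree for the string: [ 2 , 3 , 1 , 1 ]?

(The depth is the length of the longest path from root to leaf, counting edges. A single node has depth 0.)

6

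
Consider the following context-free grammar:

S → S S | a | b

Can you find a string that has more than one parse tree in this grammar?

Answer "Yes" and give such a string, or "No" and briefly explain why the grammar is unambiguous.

Yes - the string 'a a b a' has two distinct parse trees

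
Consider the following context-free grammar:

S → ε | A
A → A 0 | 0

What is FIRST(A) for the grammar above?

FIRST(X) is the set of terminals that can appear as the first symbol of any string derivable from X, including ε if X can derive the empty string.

We compute FIRST(A) using the standard algorithm.
FIRST(A) = {0}
FIRST(S) = {0, ε}
Therefore, FIRST(A) = {0}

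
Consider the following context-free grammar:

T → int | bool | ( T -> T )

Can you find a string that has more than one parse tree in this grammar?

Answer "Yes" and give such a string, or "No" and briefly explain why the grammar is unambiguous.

No - the grammar is unambiguous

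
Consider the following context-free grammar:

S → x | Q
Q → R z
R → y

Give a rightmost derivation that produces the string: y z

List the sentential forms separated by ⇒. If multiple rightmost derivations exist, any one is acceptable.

S ⇒ Q ⇒ R z ⇒ y z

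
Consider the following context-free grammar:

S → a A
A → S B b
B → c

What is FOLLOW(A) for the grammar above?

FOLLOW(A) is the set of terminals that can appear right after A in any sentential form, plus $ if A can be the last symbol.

We compute FOLLOW(A) using the standard algorithm.
FOLLOW(S) starts with {$}.
FIRST(A) = {a}
FIRST(B) = {c}
FIRST(S) = {a}
FOLLOW(A) = {$, c}
FOLLOW(B) = {b}
FOLLOW(S) = {$, c}
Therefore, FOLLOW(A) = {$, c}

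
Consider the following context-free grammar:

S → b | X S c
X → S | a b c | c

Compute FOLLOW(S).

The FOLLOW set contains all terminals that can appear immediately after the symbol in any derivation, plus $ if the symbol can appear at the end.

We compute FOLLOW(S) using the standard algorithm.
FOLLOW(S) starts with {$}.
FIRST(S) = {a, b, c}
FIRST(X) = {a, b, c}
FOLLOW(S) = {$, a, b, c}
FOLLOW(X) = {a, b, c}
Therefore, FOLLOW(S) = {$, a, b, c}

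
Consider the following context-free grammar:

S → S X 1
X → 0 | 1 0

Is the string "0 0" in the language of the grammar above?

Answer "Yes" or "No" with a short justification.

No - no valid derivation exists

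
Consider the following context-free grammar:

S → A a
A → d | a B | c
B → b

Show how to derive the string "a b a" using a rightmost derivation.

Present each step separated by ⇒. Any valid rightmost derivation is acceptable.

S ⇒ A a ⇒ a B a ⇒ a b a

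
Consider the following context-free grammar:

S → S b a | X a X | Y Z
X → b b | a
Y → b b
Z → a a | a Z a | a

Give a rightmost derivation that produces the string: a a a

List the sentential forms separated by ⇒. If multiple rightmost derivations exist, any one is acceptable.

S ⇒ X a X ⇒ X a a ⇒ a a a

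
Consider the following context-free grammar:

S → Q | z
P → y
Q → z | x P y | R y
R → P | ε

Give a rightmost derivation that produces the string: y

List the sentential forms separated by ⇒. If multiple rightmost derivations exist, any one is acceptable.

S ⇒ Q ⇒ R y ⇒ y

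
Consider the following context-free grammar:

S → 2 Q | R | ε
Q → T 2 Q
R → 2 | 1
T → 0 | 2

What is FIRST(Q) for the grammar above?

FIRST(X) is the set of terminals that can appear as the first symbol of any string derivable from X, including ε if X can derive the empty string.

We compute FIRST(Q) using the standard algorithm.
FIRST(Q) = {0, 2}
FIRST(R) = {1, 2}
FIRST(S) = {1, 2, ε}
FIRST(T) = {0, 2}
Therefore, FIRST(Q) = {0, 2}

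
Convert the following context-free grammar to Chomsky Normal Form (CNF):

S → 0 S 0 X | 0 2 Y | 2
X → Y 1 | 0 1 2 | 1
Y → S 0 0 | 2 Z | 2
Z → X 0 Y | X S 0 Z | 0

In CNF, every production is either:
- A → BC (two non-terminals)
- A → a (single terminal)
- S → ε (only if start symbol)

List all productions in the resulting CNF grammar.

T0 → 0; T2 → 2; S → 2; T1 → 1; X → 1; Y → 2; Z → 0; S → T0 X0; X0 → S X1; X1 → T0 X; S → T0 X2; X2 → T2 Y; X → Y T1; X → T0 X3; X3 → T1 T2; Y → S X4; X4 → T0 T0; Y → T2 Z; Z → X X5; X5 → T0 Y; Z → X X6; X6 → S X7; X7 → T0 Z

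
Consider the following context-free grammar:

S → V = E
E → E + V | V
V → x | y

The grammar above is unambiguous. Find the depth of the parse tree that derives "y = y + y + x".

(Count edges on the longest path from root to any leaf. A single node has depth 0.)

5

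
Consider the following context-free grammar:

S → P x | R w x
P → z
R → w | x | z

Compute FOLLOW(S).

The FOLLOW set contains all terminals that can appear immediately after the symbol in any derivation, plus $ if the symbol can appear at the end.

We compute FOLLOW(S) using the standard algorithm.
FOLLOW(S) starts with {$}.
FIRST(P) = {z}
FIRST(R) = {w, x, z}
FIRST(S) = {w, x, z}
FOLLOW(P) = {x}
FOLLOW(R) = {w}
FOLLOW(S) = {$}
Therefore, FOLLOW(S) = {$}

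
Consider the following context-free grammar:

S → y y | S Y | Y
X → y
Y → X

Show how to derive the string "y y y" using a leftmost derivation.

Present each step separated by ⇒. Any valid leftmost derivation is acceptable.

S ⇒ S Y ⇒ y y Y ⇒ y y X ⇒ y y y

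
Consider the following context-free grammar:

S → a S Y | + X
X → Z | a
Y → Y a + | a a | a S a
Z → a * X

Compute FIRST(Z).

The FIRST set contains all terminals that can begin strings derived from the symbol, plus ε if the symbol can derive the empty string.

We compute FIRST(Z) using the standard algorithm.
FIRST(S) = {+, a}
FIRST(X) = {a}
FIRST(Y) = {a}
FIRST(Z) = {a}
Therefore, FIRST(Z) = {a}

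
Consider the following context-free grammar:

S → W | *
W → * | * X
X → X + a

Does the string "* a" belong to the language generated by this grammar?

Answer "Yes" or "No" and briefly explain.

No - no valid derivation exists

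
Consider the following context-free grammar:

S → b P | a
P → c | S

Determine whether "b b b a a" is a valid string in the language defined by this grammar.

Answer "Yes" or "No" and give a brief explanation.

No - no valid derivation exists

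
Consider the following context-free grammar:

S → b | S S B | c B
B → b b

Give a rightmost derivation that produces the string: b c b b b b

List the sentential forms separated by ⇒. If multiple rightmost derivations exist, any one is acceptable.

S ⇒ S S B ⇒ S S b b ⇒ S c B b b ⇒ S c b b b b ⇒ b c b b b b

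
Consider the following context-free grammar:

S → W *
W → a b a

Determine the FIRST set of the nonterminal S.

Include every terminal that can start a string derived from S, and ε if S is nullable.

We compute FIRST(S) using the standard algorithm.
FIRST(S) = {a}
FIRST(W) = {a}
Therefore, FIRST(S) = {a}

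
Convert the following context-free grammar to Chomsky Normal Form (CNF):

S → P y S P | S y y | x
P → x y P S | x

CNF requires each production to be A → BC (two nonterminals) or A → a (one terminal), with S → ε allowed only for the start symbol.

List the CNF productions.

TY → y; S → x; TX → x; P → x; S → P X0; X0 → TY X1; X1 → S P; S → S X2; X2 → TY TY; P → TX X3; X3 → TY X4; X4 → P S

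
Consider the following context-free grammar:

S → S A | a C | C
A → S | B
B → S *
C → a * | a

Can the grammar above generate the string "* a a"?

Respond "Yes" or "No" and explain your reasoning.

No - no valid derivation exists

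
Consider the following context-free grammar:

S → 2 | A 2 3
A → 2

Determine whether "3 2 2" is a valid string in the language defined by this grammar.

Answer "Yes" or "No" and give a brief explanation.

No - no valid derivation exists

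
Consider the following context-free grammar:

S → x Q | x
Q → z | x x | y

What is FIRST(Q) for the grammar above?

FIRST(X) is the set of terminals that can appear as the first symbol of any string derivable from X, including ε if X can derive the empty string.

We compute FIRST(Q) using the standard algorithm.
FIRST(Q) = {x, y, z}
FIRST(S) = {x}
Therefore, FIRST(Q) = {x, y, z}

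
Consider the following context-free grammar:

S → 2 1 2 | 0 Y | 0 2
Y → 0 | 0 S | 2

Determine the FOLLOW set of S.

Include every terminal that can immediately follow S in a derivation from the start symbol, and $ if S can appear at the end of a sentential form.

We compute FOLLOW(S) using the standard algorithm.
FOLLOW(S) starts with {$}.
FIRST(S) = {0, 2}
FIRST(Y) = {0, 2}
FOLLOW(S) = {$}
FOLLOW(Y) = {$}
Therefore, FOLLOW(S) = {$}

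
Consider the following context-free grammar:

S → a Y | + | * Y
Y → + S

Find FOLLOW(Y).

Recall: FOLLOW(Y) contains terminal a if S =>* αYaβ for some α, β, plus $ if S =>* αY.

We compute FOLLOW(Y) using the standard algorithm.
FOLLOW(S) starts with {$}.
FIRST(S) = {*, +, a}
FIRST(Y) = {+}
FOLLOW(S) = {$}
FOLLOW(Y) = {$}
Therefore, FOLLOW(Y) = {$}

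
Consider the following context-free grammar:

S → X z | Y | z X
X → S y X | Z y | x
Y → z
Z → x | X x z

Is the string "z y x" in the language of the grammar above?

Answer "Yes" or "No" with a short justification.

No - no valid derivation exists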